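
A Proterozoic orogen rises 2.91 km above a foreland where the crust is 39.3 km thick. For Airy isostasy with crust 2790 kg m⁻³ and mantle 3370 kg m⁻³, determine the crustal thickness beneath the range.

56.2 km

Root depth r = h ρ_c / (ρ_m − ρ_c) = 2.91 km × 2790 / 580 = 14 km.
Total thickness = T + h + r = 39.3 km + 2.91 km + 14 km = 56.2 km.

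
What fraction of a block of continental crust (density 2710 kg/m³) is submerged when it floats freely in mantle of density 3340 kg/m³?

0.811

Submerged fraction = ρ_obj/ρ_fluid = 2710/3340 = 0.811.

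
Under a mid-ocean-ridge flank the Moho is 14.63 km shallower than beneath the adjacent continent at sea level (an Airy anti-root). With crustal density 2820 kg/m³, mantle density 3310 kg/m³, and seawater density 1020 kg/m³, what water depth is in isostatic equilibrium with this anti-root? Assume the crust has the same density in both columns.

3.98 km

Replacing a thickness d of crust by seawater at the top must be balanced by replacing crust with mantle at the base: d (ρ_c − ρ_w) = a (ρ_m − ρ_c).
d = a (ρ_m − ρ_c)/(ρ_c − ρ_w) = 14.63 km × 490/1800 = 3.98 km.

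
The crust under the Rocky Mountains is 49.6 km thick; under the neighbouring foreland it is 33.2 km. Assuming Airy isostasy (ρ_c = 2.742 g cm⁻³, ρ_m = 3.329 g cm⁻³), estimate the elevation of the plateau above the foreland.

Excess crust Δ = 49.6 km − 33.2 km = 16.4 km, split between elevation h and root r with h + r = Δ.
Airy balance ρ_c h = (ρ_m − ρ_c) r gives r = h ρ_c/(ρ_m − ρ_c), so h (1 + ρ_c/(ρ_m − ρ_c)) = Δ, i.e. h = Δ (ρ_m − ρ_c)/ρ_m.
h = 16.4 km × 0.587/3.329 = 2.89 km.

2.89 km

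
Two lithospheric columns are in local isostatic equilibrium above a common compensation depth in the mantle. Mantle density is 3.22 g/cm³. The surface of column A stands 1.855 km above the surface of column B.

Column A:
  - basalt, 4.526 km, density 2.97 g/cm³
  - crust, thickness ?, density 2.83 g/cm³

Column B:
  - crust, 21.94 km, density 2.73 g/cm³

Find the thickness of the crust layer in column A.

40 km

Take the compensation level at the base of the deeper column (depth z_c below the surface of column A) and equate Σ ρ_i t_i down to z_c; mantle fills any gap and the z_c terms cancel.
Column A: 4.526×2.97 + x×2.83 + (z_c − 4.526 − x)×3.22
Column B: 1.855×0 + 21.94×2.73 + (z_c − 1.855 − 21.94)×3.22
The z_c×3.22 term appears on both sides and cancels. Collect the known terms of each column as K = Σ(ρt)_known − 3.22 × (depth of known layers): K_A = 13.44222 − 3.22×4.526 = −1.1315; K_B = 59.8962 − 3.22×(1.855 + 21.94) = −16.7237.
Balance: K_A − x×(3.22 − 2.83) = K_B, so x = (K_A − K_B)/(3.22 − 2.83) = 15.5922/0.39 = 40 km.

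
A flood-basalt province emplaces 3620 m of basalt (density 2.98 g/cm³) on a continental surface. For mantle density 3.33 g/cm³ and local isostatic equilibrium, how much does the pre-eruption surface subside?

3240 m

Subaerial loading: s = t ρ_load / ρ_m.
s = 3620 m × 2.98/3.33 = 3240 m.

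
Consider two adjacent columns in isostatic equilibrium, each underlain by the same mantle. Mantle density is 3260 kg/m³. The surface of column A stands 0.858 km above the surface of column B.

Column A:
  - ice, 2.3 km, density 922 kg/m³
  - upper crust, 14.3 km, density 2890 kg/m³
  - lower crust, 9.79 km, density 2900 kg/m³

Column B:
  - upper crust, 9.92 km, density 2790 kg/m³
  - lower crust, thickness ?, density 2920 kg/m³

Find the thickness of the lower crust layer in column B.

Take the compensation level at the base of the deeper column (depth z_c below the surface of column A) and equate Σ ρ_i t_i down to z_c; mantle fills any gap and the z_c terms cancel.
Column A: 2.3×922 + 14.3×2890 + 9.79×2900 + (z_c − 26.39)×3260
Column B: 0.858×0 + 9.92×2790 + x×2920 + (z_c − 0.858 − 9.92 − x)×3260
The z_c×3260 term appears on both sides and cancels. Collect the known terms of each column as K = Σ(ρt)_known − 3260 × (depth of known layers): K_A = 71838.6 − 3260×26.39 = −14192.8; K_B = 27676.8 − 3260×(0.858 + 9.92) = −7459.48.
Balance: K_A = K_B − x×(3260 − 2920), so x = (K_B − K_A)/(3260 − 2920) = 6733.32/340 = 19.8 km.

19.8 km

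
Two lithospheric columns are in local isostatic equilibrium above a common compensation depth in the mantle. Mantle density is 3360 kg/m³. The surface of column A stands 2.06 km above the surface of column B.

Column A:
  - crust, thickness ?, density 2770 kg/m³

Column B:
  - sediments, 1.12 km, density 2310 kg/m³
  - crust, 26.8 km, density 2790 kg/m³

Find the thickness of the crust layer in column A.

39.6 km

Take the compensation level at the base of the deeper column (depth z_c below the surface of column A) and equate Σ ρ_i t_i down to z_c; mantle fills any gap and the z_c terms cancel.
Column A: x×2770 + (z_c − 0 − x)×3360
Column B: 2.06×0 + 1.12×2310 + 26.8×2790 + (z_c − 2.06 − 27.92)×3360
The z_c×3360 term appears on both sides and cancels. Collect the known terms of each column as K = Σ(ρt)_known − 3360 × (depth of known layers): K_A = 0 − 3360×0 = 0; K_B = 77359.2 − 3360×(2.06 + 27.92) = −23373.6.
Balance: K_A − x×(3360 − 2770) = K_B, so x = (K_A − K_B)/(3360 − 2770) = 23373.6/590 = 39.6 km.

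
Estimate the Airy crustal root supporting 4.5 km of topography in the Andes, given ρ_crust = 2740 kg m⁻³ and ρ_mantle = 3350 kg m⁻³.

Isostatic balance requires: the weight of the topography is balanced by the buoyancy of the root, ρ_c h = (ρ_m − ρ_c) r.
r = h · ρ_c / (ρ_m − ρ_c) = 4.5 km × 2740 / (3350 − 2740) = 20.2 km.

20.2 km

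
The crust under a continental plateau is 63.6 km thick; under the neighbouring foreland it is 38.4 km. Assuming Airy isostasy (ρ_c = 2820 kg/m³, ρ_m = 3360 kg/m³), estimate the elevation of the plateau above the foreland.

4.05 km

Excess crust Δ = 63.6 km − 38.4 km = 25.2 km, split between elevation h and root r with h + r = Δ.
Airy balance ρ_c h = (ρ_m − ρ_c) r gives r = h ρ_c/(ρ_m − ρ_c), so h (1 + ρ_c/(ρ_m − ρ_c)) = Δ, i.e. h = Δ (ρ_m − ρ_c)/ρ_m.
h = 25.2 km × 540/3360 = 4.05 km.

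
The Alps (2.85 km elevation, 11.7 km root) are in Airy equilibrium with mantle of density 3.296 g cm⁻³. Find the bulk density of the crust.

ρ_c h = (ρ_m − ρ_c) r → ρ_c (h + r) = ρ_m r → ρ_c = ρ_m r / (h + r).
ρ_c = 3.296 × 11.7 km / (2.85 km + 11.7 km) = 2.65 g cm⁻³.

2.65 g cm⁻³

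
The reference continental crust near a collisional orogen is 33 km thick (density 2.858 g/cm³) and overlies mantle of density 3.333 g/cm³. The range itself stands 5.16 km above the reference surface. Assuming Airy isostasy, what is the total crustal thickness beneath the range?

Root depth r = h ρ_c / (ρ_m − ρ_c) = 5.16 km × 2.858 / 0.475 = 31.05 km.
Total thickness = T + h + r = 33 km + 5.16 km + 31.05 km = 69.2 km.

69.2 km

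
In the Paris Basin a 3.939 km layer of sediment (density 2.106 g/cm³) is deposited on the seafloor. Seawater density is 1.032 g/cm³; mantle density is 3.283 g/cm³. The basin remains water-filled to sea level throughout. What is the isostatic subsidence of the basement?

Submarine loading: the sediment displaces seawater, and the subsidence is in turn flooded, so s (ρ_m − ρ_w) = t (ρ_sed − ρ_w).
s = 3.939 km × (2.106 − 1.032) / (3.283 − 1.032) = 1.88 km.

1.88 km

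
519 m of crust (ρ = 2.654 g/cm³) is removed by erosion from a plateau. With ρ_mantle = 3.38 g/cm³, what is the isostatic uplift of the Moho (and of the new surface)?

408 m

Unloading: uplift u = e ρ_c/ρ_m = 519 m × 2.654/3.38 = 408 m.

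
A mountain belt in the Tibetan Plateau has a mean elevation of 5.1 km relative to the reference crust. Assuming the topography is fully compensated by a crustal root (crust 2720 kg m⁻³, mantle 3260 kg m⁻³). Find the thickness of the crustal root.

25.7 km

For local isostatic compensation: the weight of the topography is balanced by the buoyancy of the root, ρ_c h = (ρ_m − ρ_c) r.
r = h · ρ_c / (ρ_m − ρ_c) = 5.1 km × 2720 / (3260 − 2720) = 25.7 km.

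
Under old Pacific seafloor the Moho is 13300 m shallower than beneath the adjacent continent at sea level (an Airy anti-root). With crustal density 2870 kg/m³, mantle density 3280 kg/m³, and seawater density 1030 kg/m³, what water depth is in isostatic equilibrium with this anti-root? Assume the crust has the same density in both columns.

2960 m

Replacing a thickness d of crust by seawater at the top must be balanced by replacing crust with mantle at the base: d (ρ_c − ρ_w) = a (ρ_m − ρ_c).
d = a (ρ_m − ρ_c)/(ρ_c − ρ_w) = 13300 m × 410/1840 = 2960 m.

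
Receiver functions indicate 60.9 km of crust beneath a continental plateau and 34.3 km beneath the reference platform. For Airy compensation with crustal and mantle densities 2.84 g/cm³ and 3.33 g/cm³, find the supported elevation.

3.91 km

Excess crust Δ = 60.9 km − 34.3 km = 26.6 km, split between elevation h and root r with h + r = Δ.
Airy balance ρ_c h = (ρ_m − ρ_c) r gives r = h ρ_c/(ρ_m − ρ_c), so h (1 + ρ_c/(ρ_m − ρ_c)) = Δ, i.e. h = Δ (ρ_m − ρ_c)/ρ_m.
h = 26.6 km × 0.49/3.33 = 3.91 km.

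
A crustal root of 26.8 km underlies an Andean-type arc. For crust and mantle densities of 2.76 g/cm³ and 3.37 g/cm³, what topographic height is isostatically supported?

Equating mass per unit area of the two columns: ρ_c h = (ρ_m − ρ_c) r.
h = r (ρ_m − ρ_c) / ρ_c = 26.8 km × (3.37 − 2.76) / 2.76 = 5.92 km.

5.92 km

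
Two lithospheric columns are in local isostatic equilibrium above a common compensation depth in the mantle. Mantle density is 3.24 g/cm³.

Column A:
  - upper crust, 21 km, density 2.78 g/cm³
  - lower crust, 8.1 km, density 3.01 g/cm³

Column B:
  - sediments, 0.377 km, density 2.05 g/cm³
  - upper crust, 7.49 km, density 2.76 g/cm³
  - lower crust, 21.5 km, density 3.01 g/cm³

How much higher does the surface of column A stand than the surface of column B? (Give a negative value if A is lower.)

For any compensation level in the mantle, the mantle terms cancel and isostasy reduces to e = (Σt_A − Σt_B) − (Σ(ρt)_A − Σ(ρt)_B) / ρ_m.
Σt_A = 29.1 km; Σt_B = 29.367 km; Σ(ρt)_A = 82.761; Σ(ρt)_B = 86.16025 (in km·g/cm³).
e = (29.1 − 29.367) − (82.761 − 86.16025) / 3.24 = 0.782 km.

0.782 km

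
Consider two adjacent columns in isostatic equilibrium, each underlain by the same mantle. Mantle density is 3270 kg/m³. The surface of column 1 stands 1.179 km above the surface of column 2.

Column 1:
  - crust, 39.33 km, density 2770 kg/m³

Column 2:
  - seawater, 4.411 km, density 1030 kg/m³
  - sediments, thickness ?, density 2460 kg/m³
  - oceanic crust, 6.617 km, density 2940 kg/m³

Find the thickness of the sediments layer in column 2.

4.62 km

Take the compensation level at the base of the deeper column (depth z_c below the surface of column 1) and equate Σ ρ_i t_i down to z_c; mantle fills any gap and the z_c terms cancel.
Column 1: 39.33×2770 + (z_c − 39.33)×3270
Column 2: 1.179×0 + 4.411×1030 + x×2460 + 6.617×2940 + (z_c − 1.179 − 11.028 − x)×3270
The z_c×3270 term appears on both sides and cancels. Collect the known terms of each column as K = Σ(ρt)_known − 3270 × (depth of known layers): K_1 = 108944.1 − 3270×39.33 = −19665; K_2 = 23997.31 − 3270×(1.179 + 11.028) = −15919.58.
Balance: K_1 = K_2 − x×(3270 − 2460), so x = (K_2 − K_1)/(3270 − 2460) = 3745.42/810 = 4.62 km.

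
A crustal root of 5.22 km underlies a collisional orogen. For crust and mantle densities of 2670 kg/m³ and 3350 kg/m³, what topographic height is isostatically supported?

Balancing pressure at the compensation depth: ρ_c h = (ρ_m − ρ_c) r.
h = r (ρ_m − ρ_c) / ρ_c = 5.22 km × (3350 − 2670) / 2670 = 1.33 km.

1.33 km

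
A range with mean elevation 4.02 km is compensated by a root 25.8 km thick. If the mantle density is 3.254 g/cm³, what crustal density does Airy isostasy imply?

ρ_c h = (ρ_m − ρ_c) r → ρ_c (h + r) = ρ_m r → ρ_c = ρ_m r / (h + r).
ρ_c = 3.254 × 25.8 km / (4.02 km + 25.8 km) = 2.82 g/cm³.

2.82 g/cm³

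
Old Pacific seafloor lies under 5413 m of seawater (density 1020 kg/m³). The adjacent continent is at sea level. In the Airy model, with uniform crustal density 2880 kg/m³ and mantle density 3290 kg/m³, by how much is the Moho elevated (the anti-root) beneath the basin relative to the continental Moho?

Balancing pressure at the compensation depth: replacing crust with seawater at the top is compensated by replacing crust with mantle at the base: d (ρ_c − ρ_w) = a (ρ_m − ρ_c).
a = d (ρ_c − ρ_w)/(ρ_m − ρ_c) = 5413 m × 1860/410 = 24600 m.

24600 m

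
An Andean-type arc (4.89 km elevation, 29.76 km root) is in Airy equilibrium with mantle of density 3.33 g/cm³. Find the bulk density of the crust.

ρ_c h = (ρ_m − ρ_c) r → ρ_c (h + r) = ρ_m r → ρ_c = ρ_m r / (h + r).
ρ_c = 3.33 × 29.76 km / (4.89 km + 29.76 km) = 2.86 g/cm³.

2.86 g/cm³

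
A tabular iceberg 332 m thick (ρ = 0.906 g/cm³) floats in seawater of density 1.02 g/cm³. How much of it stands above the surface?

Floating equilibrium: submerged depth d = t ρ_obj/ρ_fluid = 332 m × 0.906/1.02 = 294.9 m.
Freeboard = t − d = 332 m − 294.9 m = 37.1 m.

37.1 m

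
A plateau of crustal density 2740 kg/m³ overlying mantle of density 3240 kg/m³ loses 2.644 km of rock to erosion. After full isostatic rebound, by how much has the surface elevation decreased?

Rebound u = e ρ_c/ρ_m = 2.644 km × 2740/3240 = 2.236 km.
Net surface drop = e − u = 2.644 km − 2.236 km = e (ρ_m − ρ_c)/ρ_m = 0.408 km.

0.408 km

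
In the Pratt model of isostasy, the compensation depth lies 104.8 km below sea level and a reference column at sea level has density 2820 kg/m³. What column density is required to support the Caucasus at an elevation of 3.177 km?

2740 kg/m³

Pratt balance: ρ_ref D = ρ (D + h).
ρ = ρ_ref D/(D + h) = 2820 × 104.8 km/(104.8 km + 3.177 km) = 2740 kg/m³.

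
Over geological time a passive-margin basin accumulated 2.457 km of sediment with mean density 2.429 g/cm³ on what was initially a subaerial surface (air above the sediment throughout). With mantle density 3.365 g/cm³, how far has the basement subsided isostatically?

1.77 km

Subaerial load: s = t ρ_sed / ρ_m = 2.457 km × 2.429/3.365 = 1.77 km.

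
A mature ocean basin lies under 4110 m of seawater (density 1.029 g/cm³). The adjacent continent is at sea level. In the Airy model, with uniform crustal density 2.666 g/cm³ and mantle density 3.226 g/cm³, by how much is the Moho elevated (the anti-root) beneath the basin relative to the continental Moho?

12000 m

Isostatic balance requires: replacing crust with seawater at the top is compensated by replacing crust with mantle at the base: d (ρ_c − ρ_w) = a (ρ_m − ρ_c).
a = d (ρ_c − ρ_w)/(ρ_m − ρ_c) = 4110 m × 1.637/0.56 = 12000 m.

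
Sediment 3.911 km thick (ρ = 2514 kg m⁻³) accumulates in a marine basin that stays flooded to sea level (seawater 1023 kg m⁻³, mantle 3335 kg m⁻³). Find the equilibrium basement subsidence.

Submarine loading: the sediment displaces seawater, and the subsidence is in turn flooded, so s (ρ_m − ρ_w) = t (ρ_sed − ρ_w).
s = 3.911 km × (2514 − 1023) / (3335 − 1023) = 2.52 km.

2.52 km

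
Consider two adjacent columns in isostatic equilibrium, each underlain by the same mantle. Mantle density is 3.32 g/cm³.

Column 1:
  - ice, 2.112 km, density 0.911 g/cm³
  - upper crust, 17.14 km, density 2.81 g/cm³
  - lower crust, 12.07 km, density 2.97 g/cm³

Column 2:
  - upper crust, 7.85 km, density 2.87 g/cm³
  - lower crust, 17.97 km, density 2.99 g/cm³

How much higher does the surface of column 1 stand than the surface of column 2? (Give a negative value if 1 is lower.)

For any compensation level in the mantle, the mantle terms cancel and isostasy reduces to e = (Σt_1 − Σt_2) − (Σ(ρt)_1 − Σ(ρt)_2) / ρ_m.
Σt_1 = 31.322 km; Σt_2 = 25.82 km; Σ(ρt)_1 = 85.935332; Σ(ρt)_2 = 76.2598 (in km·g/cm³).
e = (31.322 − 25.82) − (85.935332 − 76.2598) / 3.32 = 2.59 km.

2.59 km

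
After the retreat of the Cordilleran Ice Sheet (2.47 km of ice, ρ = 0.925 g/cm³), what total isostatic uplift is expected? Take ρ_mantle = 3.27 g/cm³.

0.699 km

Removing the load lets mantle flow back in; uplift u satisfies ρ_ice t = ρ_m u.
u = t ρ_ice/ρ_m = 2.47 km × 0.925/3.27 = 0.699 km.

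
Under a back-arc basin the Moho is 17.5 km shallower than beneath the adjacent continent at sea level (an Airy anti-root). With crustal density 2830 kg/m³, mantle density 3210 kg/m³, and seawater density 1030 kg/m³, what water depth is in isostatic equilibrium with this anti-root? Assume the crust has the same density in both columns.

Replacing a thickness d of crust by seawater at the top must be balanced by replacing crust with mantle at the base: d (ρ_c − ρ_w) = a (ρ_m − ρ_c).
d = a (ρ_m − ρ_c)/(ρ_c − ρ_w) = 17.5 km × 380/1800 = 3.69 km.

3.69 km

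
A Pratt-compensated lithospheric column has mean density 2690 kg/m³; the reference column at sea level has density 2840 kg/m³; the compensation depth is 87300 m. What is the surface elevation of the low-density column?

4870 m

ρ_ref D = ρ (D + h) → h = D (ρ_ref − ρ)/ρ.
h = 87300 m × (2840 − 2690)/2690 = 4870 m.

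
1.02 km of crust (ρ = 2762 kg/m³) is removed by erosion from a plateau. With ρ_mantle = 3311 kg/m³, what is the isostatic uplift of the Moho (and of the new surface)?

0.851 km

Unloading: uplift u = e ρ_c/ρ_m = 1.02 km × 2762/3311 = 0.851 km.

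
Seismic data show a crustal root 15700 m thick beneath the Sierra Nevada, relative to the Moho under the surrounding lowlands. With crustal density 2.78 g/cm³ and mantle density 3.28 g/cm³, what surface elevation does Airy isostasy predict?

2820 m

For local isostatic compensation: ρ_c h = (ρ_m − ρ_c) r.
h = r (ρ_m − ρ_c) / ρ_c = 15700 m × (3.28 − 2.78) / 2.78 = 2820 m.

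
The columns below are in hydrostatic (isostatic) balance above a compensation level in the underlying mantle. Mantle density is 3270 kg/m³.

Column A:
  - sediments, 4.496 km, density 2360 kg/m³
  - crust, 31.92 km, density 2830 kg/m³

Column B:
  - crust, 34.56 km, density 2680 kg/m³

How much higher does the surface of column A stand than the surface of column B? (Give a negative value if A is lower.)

−0.689 km

For any compensation level in the mantle, the mantle terms cancel and isostasy reduces to e = (Σt_A − Σt_B) − (Σ(ρt)_A − Σ(ρt)_B) / ρ_m.
Σt_A = 36.416 km; Σt_B = 34.56 km; Σ(ρt)_A = 100944.16; Σ(ρt)_B = 92620.8 (in km·kg/m³).
e = (36.416 − 34.56) − (100944.16 − 92620.8) / 3270 = −0.689 km.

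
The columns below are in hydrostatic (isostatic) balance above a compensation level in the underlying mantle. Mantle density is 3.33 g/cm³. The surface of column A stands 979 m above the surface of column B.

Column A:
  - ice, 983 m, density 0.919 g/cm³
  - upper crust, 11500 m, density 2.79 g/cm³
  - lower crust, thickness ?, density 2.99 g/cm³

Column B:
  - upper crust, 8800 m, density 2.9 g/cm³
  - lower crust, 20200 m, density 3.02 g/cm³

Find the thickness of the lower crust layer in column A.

13900 m

Take the compensation level at the base of the deeper column (depth z_c below the surface of column A) and equate Σ ρ_i t_i down to z_c; mantle fills any gap and the z_c terms cancel.
Column A: 983×0.919 + 11500×2.79 + x×2.99 + (z_c − 12483 − x)×3.33
Column B: 979×0 + 8800×2.9 + 20200×3.02 + (z_c − 979 − 29000)×3.33
The z_c×3.33 term appears on both sides and cancels. Collect the known terms of each column as K = Σ(ρt)_known − 3.33 × (depth of known layers): K_A = 32988.377 − 3.33×12483 = −8580.013; K_B = 86524 − 3.33×(979 + 29000) = −13306.07.
Balance: K_A − x×(3.33 − 2.99) = K_B, so x = (K_A − K_B)/(3.33 − 2.99) = 4726.06/0.34 = 13900 m.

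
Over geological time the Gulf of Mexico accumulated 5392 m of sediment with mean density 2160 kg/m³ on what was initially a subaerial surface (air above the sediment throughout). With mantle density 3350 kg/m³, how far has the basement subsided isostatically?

3480 m

Subaerial load: s = t ρ_sed / ρ_m = 5392 m × 2160/3350 = 3480 m.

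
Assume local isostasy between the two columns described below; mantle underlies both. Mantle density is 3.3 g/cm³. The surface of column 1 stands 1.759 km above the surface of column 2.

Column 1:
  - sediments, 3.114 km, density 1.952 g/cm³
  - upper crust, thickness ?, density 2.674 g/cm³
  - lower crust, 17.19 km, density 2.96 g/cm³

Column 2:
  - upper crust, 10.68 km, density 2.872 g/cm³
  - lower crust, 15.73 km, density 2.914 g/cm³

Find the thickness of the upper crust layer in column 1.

10.2 km

Take the compensation level at the base of the deeper column (depth z_c below the surface of column 1) and equate Σ ρ_i t_i down to z_c; mantle fills any gap and the z_c terms cancel.
Column 1: 3.114×1.952 + x×2.674 + 17.19×2.96 + (z_c − 20.304 − x)×3.3
Column 2: 1.759×0 + 10.68×2.872 + 15.73×2.914 + (z_c − 1.759 − 26.41)×3.3
The z_c×3.3 term appears on both sides and cancels. Collect the known terms of each column as K = Σ(ρt)_known − 3.3 × (depth of known layers): K_1 = 56.960928 − 3.3×20.304 = −10.042272; K_2 = 76.51018 − 3.3×(1.759 + 26.41) = −16.44752.
Balance: K_1 − x×(3.3 − 2.674) = K_2, so x = (K_1 − K_2)/(3.3 − 2.674) = 6.40525/0.626 = 10.2 km.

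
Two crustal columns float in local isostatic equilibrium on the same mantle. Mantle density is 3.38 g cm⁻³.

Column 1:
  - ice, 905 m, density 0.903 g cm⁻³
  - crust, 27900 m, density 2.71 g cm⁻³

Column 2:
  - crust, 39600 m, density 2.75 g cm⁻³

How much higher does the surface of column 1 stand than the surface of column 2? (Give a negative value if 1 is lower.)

For any compensation level in the mantle, the mantle terms cancel and isostasy reduces to e = (Σt_1 − Σt_2) − (Σ(ρt)_1 − Σ(ρt)_2) / ρ_m.
Σt_1 = 28805 m; Σt_2 = 39600 m; Σ(ρt)_1 = 76426.215; Σ(ρt)_2 = 108900 (in m·g cm⁻³).
e = (28805 − 39600) − (76426.215 − 108900) / 3.38 = −1190 m.

−1190 m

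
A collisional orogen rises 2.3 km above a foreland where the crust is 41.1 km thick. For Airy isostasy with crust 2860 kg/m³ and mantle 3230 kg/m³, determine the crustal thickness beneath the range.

61.2 km

Root depth r = h ρ_c / (ρ_m − ρ_c) = 2.3 km × 2860 / 370 = 17.78 km.
Total thickness = T + h + r = 41.1 km + 2.3 km + 17.78 km = 61.2 km.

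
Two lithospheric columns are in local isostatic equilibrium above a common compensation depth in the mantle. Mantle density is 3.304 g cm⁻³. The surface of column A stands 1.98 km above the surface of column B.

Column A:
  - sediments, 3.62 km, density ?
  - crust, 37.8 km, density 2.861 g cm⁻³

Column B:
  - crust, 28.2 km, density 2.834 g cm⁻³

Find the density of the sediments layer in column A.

2.46 g cm⁻³

Take the compensation level at the base of the deeper column (depth z_c below the surface of column A) and equate Σ ρ_i t_i down to z_c; mantle fills any gap and the z_c terms cancel.
Column A: 3.62×ρ + 37.8×2.861 + (z_c − 41.42)×3.304
Column B: 1.98×0 + 28.2×2.834 + (z_c − 1.98 − 28.2)×3.304
The z_c×3.304 term appears on both sides and cancels. Collect the known terms of each column as K = Σ(ρt)_known − 3.304 × (depth of known layers): K_A = 108.1458 − 3.304×41.42 = −28.70588; K_B = 79.9188 − 3.304×(1.98 + 28.2) = −19.79592.
Balance: K_A + 3.62×ρ = K_B, so ρ = (K_B − K_A)/3.62 = 8.90996/3.62 = 2.46 g cm⁻³.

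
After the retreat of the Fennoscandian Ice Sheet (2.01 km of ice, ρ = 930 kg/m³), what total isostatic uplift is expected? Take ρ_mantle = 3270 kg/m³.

0.572 km

Removing the load lets mantle flow back in; uplift u satisfies ρ_ice t = ρ_m u.
u = t ρ_ice/ρ_m = 2.01 km × 930/3270 = 0.572 km.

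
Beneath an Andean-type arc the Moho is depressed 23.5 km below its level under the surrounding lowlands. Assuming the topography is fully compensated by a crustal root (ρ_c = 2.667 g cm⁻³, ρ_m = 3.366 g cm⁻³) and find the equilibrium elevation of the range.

In Airy isostatic equilibrium: ρ_c h = (ρ_m − ρ_c) r.
h = r (ρ_m − ρ_c) / ρ_c = 23.5 km × (3.366 − 2.667) / 2.667 = 6.16 km.

6.16 km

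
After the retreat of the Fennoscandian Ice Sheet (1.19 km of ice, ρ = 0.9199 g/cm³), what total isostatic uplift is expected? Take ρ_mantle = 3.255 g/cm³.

Removing the load lets mantle flow back in; uplift u satisfies ρ_ice t = ρ_m u.
u = t ρ_ice/ρ_m = 1.19 km × 0.9199/3.255 = 0.336 km.

0.336 km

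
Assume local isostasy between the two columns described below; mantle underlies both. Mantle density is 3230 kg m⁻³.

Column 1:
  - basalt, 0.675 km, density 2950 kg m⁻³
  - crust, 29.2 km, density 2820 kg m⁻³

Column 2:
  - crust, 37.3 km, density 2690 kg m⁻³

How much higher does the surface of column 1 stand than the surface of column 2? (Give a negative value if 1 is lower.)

−2.47 km

For any compensation level in the mantle, the mantle terms cancel and isostasy reduces to e = (Σt_1 − Σt_2) − (Σ(ρt)_1 − Σ(ρt)_2) / ρ_m.
Σt_1 = 29.875 km; Σt_2 = 37.3 km; Σ(ρt)_1 = 84335.25; Σ(ρt)_2 = 100337 (in km·kg m⁻³).
e = (29.875 − 37.3) − (84335.25 − 100337) / 3230 = −2.47 km.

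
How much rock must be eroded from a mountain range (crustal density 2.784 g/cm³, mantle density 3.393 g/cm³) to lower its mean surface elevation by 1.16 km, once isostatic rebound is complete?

6.46 km

Net drop Δ = e − u = e − e ρ_c/ρ_m = e (ρ_m − ρ_c)/ρ_m.
e = Δ ρ_m/(ρ_m − ρ_c) = 1.16 km × 3.393/0.609 = 6.46 km.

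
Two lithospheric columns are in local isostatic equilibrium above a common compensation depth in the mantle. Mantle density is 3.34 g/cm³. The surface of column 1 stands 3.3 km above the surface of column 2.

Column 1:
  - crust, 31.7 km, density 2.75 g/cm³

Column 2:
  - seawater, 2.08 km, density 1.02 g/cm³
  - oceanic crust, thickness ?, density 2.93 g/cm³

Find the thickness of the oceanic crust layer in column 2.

Take the compensation level at the base of the deeper column (depth z_c below the surface of column 1) and equate Σ ρ_i t_i down to z_c; mantle fills any gap and the z_c terms cancel.
Column 1: 31.7×2.75 + (z_c − 31.7)×3.34
Column 2: 3.3×0 + 2.08×1.02 + x×2.93 + (z_c − 3.3 − 2.08 − x)×3.34
The z_c×3.34 term appears on both sides and cancels. Collect the known terms of each column as K = Σ(ρt)_known − 3.34 × (depth of known layers): K_1 = 87.175 − 3.34×31.7 = −18.703; K_2 = 2.1216 − 3.34×(3.3 + 2.08) = −15.8476.
Balance: K_1 = K_2 − x×(3.34 − 2.93), so x = (K_2 − K_1)/(3.34 − 2.93) = 2.8554/0.41 = 6.96 km.

6.96 km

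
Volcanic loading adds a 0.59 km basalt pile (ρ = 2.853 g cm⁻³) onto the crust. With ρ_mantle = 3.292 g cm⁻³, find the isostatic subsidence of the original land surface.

Subaerial loading: s = t ρ_load / ρ_m.
s = 0.59 km × 2.853/3.292 = 0.511 km.

0.511 km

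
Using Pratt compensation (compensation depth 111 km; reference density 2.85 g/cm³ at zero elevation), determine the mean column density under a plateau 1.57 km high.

Pratt balance: ρ_ref D = ρ (D + h).
ρ = ρ_ref D/(D + h) = 2.85 × 111 km/(111 km + 1.57 km) = 2.81 g/cm³.

2.81 g/cm³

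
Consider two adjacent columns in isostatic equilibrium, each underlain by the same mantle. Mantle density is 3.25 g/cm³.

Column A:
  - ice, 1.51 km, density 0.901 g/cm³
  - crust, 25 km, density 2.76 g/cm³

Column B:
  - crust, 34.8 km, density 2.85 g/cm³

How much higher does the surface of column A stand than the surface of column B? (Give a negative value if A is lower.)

0.578 km

For any compensation level in the mantle, the mantle terms cancel and isostasy reduces to e = (Σt_A − Σt_B) − (Σ(ρt)_A − Σ(ρt)_B) / ρ_m.
Σt_A = 26.51 km; Σt_B = 34.8 km; Σ(ρt)_A = 70.36051; Σ(ρt)_B = 99.18 (in km·g/cm³).
e = (26.51 − 34.8) − (70.36051 − 99.18) / 3.25 = 0.578 km.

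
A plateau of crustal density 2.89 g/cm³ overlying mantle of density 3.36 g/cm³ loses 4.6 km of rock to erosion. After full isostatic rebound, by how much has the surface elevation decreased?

Rebound u = e ρ_c/ρ_m = 4.6 km × 2.89/3.36 = 3.957 km.
Net surface drop = e − u = 4.6 km − 3.957 km = e (ρ_m − ρ_c)/ρ_m = 0.643 km.

0.643 km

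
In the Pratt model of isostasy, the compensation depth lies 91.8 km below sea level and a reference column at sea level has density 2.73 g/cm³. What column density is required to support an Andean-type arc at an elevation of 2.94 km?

2.65 g/cm³

Pratt balance: ρ_ref D = ρ (D + h).
ρ = ρ_ref D/(D + h) = 2.73 × 91.8 km/(91.8 km + 2.94 km) = 2.65 g/cm³.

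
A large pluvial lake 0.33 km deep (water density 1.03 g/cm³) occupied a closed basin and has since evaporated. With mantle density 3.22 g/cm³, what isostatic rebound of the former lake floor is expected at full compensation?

u = d ρ_w/ρ_m = 0.33 km × 1.03/3.22 = 0.106 km.

0.106 km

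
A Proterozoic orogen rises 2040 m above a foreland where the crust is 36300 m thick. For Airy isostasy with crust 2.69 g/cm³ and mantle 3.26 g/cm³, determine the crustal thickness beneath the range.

48000 m

Root depth r = h ρ_c / (ρ_m − ρ_c) = 2040 m × 2.69 / 0.57 = 9627 m.
Total thickness = T + h + r = 36300 m + 2040 m + 9627 m = 48000 m.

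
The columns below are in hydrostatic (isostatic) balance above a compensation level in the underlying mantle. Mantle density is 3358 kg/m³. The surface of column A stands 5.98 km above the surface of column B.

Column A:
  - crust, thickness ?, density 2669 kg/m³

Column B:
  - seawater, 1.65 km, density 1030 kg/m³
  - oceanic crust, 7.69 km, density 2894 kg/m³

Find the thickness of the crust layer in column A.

39.9 km

Take the compensation level at the base of the deeper column (depth z_c below the surface of column A) and equate Σ ρ_i t_i down to z_c; mantle fills any gap and the z_c terms cancel.
Column A: x×2669 + (z_c − 0 − x)×3358
Column B: 5.98×0 + 1.65×1030 + 7.69×2894 + (z_c − 5.98 − 9.34)×3358
The z_c×3358 term appears on both sides and cancels. Collect the known terms of each column as K = Σ(ρt)_known − 3358 × (depth of known layers): K_A = 0 − 3358×0 = 0; K_B = 23954.36 − 3358×(5.98 + 9.34) = −27490.2.
Balance: K_A − x×(3358 − 2669) = K_B, so x = (K_A − K_B)/(3358 − 2669) = 27490.2/689 = 39.9 km.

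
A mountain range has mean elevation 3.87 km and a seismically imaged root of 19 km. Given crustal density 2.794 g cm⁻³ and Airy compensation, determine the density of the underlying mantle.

Airy balance: ρ_c h = (ρ_m − ρ_c) r → ρ_m = ρ_c (1 + h/r).
ρ_m = 2.794 × (1 + 3.87 km/19 km) = 3.36 g cm⁻³.

3.36 g cm⁻³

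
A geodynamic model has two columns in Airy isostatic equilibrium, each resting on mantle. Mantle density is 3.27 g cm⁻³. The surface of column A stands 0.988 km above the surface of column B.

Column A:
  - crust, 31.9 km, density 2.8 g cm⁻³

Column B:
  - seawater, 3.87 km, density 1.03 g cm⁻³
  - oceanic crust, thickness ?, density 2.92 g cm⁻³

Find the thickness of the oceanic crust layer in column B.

8.84 km

Take the compensation level at the base of the deeper column (depth z_c below the surface of column A) and equate Σ ρ_i t_i down to z_c; mantle fills any gap and the z_c terms cancel.
Column A: 31.9×2.8 + (z_c − 31.9)×3.27
Column B: 0.988×0 + 3.87×1.03 + x×2.92 + (z_c − 0.988 − 3.87 − x)×3.27
The z_c×3.27 term appears on both sides and cancels. Collect the known terms of each column as K = Σ(ρt)_known − 3.27 × (depth of known layers): K_A = 89.32 − 3.27×31.9 = −14.993; K_B = 3.9861 − 3.27×(0.988 + 3.87) = −11.89956.
Balance: K_A = K_B − x×(3.27 − 2.92), so x = (K_B − K_A)/(3.27 − 2.92) = 3.09344/0.35 = 8.84 km.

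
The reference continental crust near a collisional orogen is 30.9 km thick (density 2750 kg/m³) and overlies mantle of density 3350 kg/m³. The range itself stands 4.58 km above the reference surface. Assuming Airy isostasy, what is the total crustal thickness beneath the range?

Root depth r = h ρ_c / (ρ_m − ρ_c) = 4.58 km × 2750 / 600 = 20.99 km.
Total thickness = T + h + r = 30.9 km + 4.58 km + 20.99 km = 56.5 km.

56.5 km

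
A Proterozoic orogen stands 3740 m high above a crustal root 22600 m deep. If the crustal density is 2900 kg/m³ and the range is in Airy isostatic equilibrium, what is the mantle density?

3380 kg/m³

Airy balance: ρ_c h = (ρ_m − ρ_c) r → ρ_m = ρ_c (1 + h/r).
ρ_m = 2900 × (1 + 3740 m/22600 m) = 3380 kg/m³.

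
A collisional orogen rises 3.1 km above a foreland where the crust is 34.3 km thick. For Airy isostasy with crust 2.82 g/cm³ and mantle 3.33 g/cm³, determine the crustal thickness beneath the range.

54.5 km

Root depth r = h ρ_c / (ρ_m − ρ_c) = 3.1 km × 2.82 / 0.51 = 17.14 km.
Total thickness = T + h + r = 34.3 km + 3.1 km + 17.14 km = 54.5 km.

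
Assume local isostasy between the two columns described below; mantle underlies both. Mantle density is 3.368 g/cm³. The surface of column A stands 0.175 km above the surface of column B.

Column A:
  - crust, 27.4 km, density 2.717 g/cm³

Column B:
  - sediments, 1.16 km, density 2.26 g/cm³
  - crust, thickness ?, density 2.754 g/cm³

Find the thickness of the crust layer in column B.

Take the compensation level at the base of the deeper column (depth z_c below the surface of column A) and equate Σ ρ_i t_i down to z_c; mantle fills any gap and the z_c terms cancel.
Column A: 27.4×2.717 + (z_c − 27.4)×3.368
Column B: 0.175×0 + 1.16×2.26 + x×2.754 + (z_c − 0.175 − 1.16 − x)×3.368
The z_c×3.368 term appears on both sides and cancels. Collect the known terms of each column as K = Σ(ρt)_known − 3.368 × (depth of known layers): K_A = 74.4458 − 3.368×27.4 = −17.8374; K_B = 2.6216 − 3.368×(0.175 + 1.16) = −1.87468.
Balance: K_A = K_B − x×(3.368 − 2.754), so x = (K_B − K_A)/(3.368 − 2.754) = 15.9627/0.614 = 26 km.

26 km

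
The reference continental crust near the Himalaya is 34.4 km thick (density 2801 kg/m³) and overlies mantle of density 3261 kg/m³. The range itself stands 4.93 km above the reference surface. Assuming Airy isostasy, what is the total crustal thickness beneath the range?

69.3 km

Root depth r = h ρ_c / (ρ_m − ρ_c) = 4.93 km × 2801 / 460 = 30.02 km.
Total thickness = T + h + r = 34.4 km + 4.93 km + 30.02 km = 69.3 km.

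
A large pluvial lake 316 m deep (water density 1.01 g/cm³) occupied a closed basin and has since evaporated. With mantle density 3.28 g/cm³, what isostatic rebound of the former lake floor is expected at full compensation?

u = d ρ_w/ρ_m = 316 m × 1.01/3.28 = 97.3 m.

97.3 m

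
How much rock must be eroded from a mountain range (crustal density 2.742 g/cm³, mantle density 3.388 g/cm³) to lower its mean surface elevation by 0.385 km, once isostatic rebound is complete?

2.02 km

Net drop Δ = e − u = e − e ρ_c/ρ_m = e (ρ_m − ρ_c)/ρ_m.
e = Δ ρ_m/(ρ_m − ρ_c) = 0.385 km × 3.388/0.646 = 2.02 km.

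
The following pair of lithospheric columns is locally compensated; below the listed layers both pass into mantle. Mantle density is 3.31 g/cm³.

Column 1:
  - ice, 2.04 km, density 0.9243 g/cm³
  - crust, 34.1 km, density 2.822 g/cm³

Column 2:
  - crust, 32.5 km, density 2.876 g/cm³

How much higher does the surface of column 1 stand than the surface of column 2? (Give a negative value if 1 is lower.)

2.24 km

For any compensation level in the mantle, the mantle terms cancel and isostasy reduces to e = (Σt_1 − Σt_2) − (Σ(ρt)_1 − Σ(ρt)_2) / ρ_m.
Σt_1 = 36.14 km; Σt_2 = 32.5 km; Σ(ρt)_1 = 98.115772; Σ(ρt)_2 = 93.47 (in km·g/cm³).
e = (36.14 − 32.5) − (98.115772 − 93.47) / 3.31 = 2.24 km.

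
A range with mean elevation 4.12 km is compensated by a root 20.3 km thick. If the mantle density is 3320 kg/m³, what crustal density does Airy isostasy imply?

ρ_c h = (ρ_m − ρ_c) r → ρ_c (h + r) = ρ_m r → ρ_c = ρ_m r / (h + r).
ρ_c = 3320 × 20.3 km / (4.12 km + 20.3 km) = 2760 kg/m³.

2760 kg/m³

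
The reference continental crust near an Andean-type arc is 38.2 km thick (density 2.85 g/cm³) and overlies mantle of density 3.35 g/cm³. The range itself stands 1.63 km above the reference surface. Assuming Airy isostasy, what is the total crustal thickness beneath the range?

Root depth r = h ρ_c / (ρ_m − ρ_c) = 1.63 km × 2.85 / 0.5 = 9.291 km.
Total thickness = T + h + r = 38.2 km + 1.63 km + 9.291 km = 49.1 km.

49.1 km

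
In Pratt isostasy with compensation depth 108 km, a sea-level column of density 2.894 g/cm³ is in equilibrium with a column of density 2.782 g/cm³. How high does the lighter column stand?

4.35 km

ρ_ref D = ρ (D + h) → h = D (ρ_ref − ρ)/ρ.
h = 108 km × (2.894 − 2.782)/2.782 = 4.35 km.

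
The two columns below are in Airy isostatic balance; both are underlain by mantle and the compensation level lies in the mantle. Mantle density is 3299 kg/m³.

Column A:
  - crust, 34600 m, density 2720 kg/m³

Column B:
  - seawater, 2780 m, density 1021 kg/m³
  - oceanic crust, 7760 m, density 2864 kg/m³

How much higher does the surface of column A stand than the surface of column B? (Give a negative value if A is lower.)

For any compensation level in the mantle, the mantle terms cancel and isostasy reduces to e = (Σt_A − Σt_B) − (Σ(ρt)_A − Σ(ρt)_B) / ρ_m.
Σt_A = 34600 m; Σt_B = 10540 m; Σ(ρt)_A = 94112000; Σ(ρt)_B = 25063020 (in m·kg/m³).
e = (34600 − 10540) − (94112000 − 25063020) / 3299 = 3130 m.

3130 m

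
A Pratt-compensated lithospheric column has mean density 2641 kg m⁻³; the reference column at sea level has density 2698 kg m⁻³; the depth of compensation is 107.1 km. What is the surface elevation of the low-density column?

2.31 km

ρ_ref D = ρ (D + h) → h = D (ρ_ref − ρ)/ρ.
h = 107.1 km × (2698 − 2641)/2641 = 2.31 km.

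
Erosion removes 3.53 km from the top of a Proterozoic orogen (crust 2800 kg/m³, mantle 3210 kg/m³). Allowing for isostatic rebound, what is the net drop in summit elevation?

Rebound u = e ρ_c/ρ_m = 3.53 km × 2800/3210 = 3.079 km.
Net surface drop = e − u = 3.53 km − 3.079 km = e (ρ_m − ρ_c)/ρ_m = 0.451 km.

0.451 km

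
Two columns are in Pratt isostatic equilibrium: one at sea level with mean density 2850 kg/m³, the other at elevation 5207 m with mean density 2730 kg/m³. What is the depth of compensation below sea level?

ρ_ref D = ρ (D + h) → D (ρ_ref − ρ) = ρ h.
D = ρ h/(ρ_ref − ρ) = 2730 × 5207 m/(2850 − 2730) = 118000 m.

118000 m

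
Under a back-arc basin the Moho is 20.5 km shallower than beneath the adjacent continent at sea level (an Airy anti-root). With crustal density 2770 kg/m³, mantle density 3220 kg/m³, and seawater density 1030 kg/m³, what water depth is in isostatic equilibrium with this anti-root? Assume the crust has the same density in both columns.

5.3 km

Replacing a thickness d of crust by seawater at the top must be balanced by replacing crust with mantle at the base: d (ρ_c − ρ_w) = a (ρ_m − ρ_c).
d = a (ρ_m − ρ_c)/(ρ_c − ρ_w) = 20.5 km × 450/1740 = 5.3 km.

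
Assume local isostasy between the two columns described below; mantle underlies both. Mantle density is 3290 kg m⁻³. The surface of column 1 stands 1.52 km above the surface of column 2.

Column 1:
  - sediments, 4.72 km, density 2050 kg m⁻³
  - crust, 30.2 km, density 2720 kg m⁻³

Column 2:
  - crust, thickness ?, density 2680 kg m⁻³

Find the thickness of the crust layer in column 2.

29.6 km

Take the compensation level at the base of the deeper column (depth z_c below the surface of column 1) and equate Σ ρ_i t_i down to z_c; mantle fills any gap and the z_c terms cancel.
Column 1: 4.72×2050 + 30.2×2720 + (z_c − 34.92)×3290
Column 2: 1.52×0 + x×2680 + (z_c − 1.52 − 0 − x)×3290
The z_c×3290 term appears on both sides and cancels. Collect the known terms of each column as K = Σ(ρt)_known − 3290 × (depth of known layers): K_1 = 91820 − 3290×34.92 = −23066.8; K_2 = 0 − 3290×(1.52 + 0) = −5000.8.
Balance: K_1 = K_2 − x×(3290 − 2680), so x = (K_2 − K_1)/(3290 − 2680) = 18066/610 = 29.6 km.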